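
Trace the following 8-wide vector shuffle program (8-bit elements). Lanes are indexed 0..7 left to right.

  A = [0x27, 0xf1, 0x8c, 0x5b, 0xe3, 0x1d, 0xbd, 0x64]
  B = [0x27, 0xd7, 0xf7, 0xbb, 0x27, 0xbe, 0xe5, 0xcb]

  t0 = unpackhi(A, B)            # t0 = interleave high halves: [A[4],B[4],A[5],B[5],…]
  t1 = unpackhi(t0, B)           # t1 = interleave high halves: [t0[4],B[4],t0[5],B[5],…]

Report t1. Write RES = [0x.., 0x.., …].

t0 = [0xe3, 0x27, 0x1d, 0xbe, 0xbd, 0xe5, 0x64, 0xcb]
t1 = [0xbd, 0x27, 0xe5, 0xbe, 0x64, 0xe5, 0xcb, 0xcb]

RES = [ 0xbd  0x27  0xe5  0xbe  0x64  0xe5  0xcb  0xcb ]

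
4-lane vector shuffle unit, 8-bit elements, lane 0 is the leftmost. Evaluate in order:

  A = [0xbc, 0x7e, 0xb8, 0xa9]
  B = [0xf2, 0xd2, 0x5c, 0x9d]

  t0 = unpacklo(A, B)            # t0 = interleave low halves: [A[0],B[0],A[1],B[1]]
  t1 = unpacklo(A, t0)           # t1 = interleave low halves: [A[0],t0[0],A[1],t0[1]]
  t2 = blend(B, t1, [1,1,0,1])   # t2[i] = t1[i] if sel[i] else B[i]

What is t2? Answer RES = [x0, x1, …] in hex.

RES = [0xbc, 0xbc, 0x5c, 0xf2]

t0 = [0xbc, 0xf2, 0x7e, 0xd2]
t1 = [0xbc, 0xbc, 0x7e, 0xf2]
t2 = [0xbc, 0xbc, 0x5c, 0xf2]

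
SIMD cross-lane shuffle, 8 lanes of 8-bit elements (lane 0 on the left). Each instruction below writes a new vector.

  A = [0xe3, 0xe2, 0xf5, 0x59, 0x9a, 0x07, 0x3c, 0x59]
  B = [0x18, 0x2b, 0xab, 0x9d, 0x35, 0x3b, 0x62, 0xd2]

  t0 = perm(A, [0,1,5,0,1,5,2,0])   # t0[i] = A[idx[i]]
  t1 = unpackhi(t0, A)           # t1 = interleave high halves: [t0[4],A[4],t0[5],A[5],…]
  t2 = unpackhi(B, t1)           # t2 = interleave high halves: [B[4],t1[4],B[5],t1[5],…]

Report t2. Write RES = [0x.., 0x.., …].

RES = [ 0x35  0xf5  0x3b  0x3c  0x62  0xe3  0xd2  0x59 ]

t0 = [0xe3, 0xe2, 0x07, 0xe3, 0xe2, 0x07, 0xf5, 0xe3]
t1 = [0xe2, 0x9a, 0x07, 0x07, 0xf5, 0x3c, 0xe3, 0x59]
t2 = [0x35, 0xf5, 0x3b, 0x3c, 0x62, 0xe3, 0xd2, 0x59]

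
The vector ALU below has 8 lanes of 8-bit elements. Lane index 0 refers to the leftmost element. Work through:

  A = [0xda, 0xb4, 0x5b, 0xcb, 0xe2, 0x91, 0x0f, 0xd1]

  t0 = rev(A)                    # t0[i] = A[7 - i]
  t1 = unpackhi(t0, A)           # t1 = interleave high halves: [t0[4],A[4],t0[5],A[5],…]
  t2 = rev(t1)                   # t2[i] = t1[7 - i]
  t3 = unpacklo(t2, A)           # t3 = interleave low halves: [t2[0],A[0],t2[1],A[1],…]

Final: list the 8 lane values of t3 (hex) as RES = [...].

t0 = [0xd1, 0x0f, 0x91, 0xe2, 0xcb, 0x5b, 0xb4, 0xda]
t1 = [0xcb, 0xe2, 0x5b, 0x91, 0xb4, 0x0f, 0xda, 0xd1]
t2 = [0xd1, 0xda, 0x0f, 0xb4, 0x91, 0x5b, 0xe2, 0xcb]
t3 = [0xd1, 0xda, 0xda, 0xb4, 0x0f, 0x5b, 0xb4, 0xcb]

RES = [ 0xd1  0xda  0xda  0xb4  0x0f  0x5b  0xb4  0xcb ]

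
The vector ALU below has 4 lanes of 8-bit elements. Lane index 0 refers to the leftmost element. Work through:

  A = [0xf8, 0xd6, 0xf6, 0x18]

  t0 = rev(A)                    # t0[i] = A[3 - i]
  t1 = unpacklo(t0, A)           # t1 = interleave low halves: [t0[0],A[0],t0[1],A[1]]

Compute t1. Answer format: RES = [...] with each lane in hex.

→ t0 |18|f6|d6|f8|
→ t1 |18|f8|f6|d6|

RES = [0x18, 0xf8, 0xf6, 0xd6]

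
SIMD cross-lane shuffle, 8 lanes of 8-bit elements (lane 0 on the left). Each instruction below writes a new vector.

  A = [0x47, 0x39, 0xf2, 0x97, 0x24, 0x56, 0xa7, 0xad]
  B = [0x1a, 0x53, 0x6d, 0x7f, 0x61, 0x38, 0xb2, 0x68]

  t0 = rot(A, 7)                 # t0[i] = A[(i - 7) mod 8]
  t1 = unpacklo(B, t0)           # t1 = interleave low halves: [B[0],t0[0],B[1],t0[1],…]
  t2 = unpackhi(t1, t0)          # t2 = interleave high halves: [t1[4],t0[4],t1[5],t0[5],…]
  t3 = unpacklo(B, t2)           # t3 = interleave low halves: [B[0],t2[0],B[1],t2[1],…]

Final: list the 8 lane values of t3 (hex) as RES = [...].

t0 = [0x39, 0xf2, 0x97, 0x24, 0x56, 0xa7, 0xad, 0x47]
t1 = [0x1a, 0x39, 0x53, 0xf2, 0x6d, 0x97, 0x7f, 0x24]
t2 = [0x6d, 0x56, 0x97, 0xa7, 0x7f, 0xad, 0x24, 0x47]
t3 = [0x1a, 0x6d, 0x53, 0x56, 0x6d, 0x97, 0x7f, 0xa7]

RES = [0x1a, 0x6d, 0x53, 0x56, 0x6d, 0x97, 0x7f, 0xa7]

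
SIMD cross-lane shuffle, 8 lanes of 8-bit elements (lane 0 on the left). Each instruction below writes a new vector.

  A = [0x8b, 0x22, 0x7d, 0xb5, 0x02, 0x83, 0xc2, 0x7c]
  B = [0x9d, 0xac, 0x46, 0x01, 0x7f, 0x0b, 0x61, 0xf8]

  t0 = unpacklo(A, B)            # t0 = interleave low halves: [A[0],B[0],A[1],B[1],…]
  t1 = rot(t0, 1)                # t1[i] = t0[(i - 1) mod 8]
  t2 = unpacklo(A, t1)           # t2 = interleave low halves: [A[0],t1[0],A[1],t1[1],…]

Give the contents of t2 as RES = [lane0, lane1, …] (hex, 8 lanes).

RES = [ 0x8b  0x01  0x22  0x8b  0x7d  0x9d  0xb5  0x22 ]

t0 = [0x8b, 0x9d, 0x22, 0xac, 0x7d, 0x46, 0xb5, 0x01]
t1 = [0x01, 0x8b, 0x9d, 0x22, 0xac, 0x7d, 0x46, 0xb5]
t2 = [0x8b, 0x01, 0x22, 0x8b, 0x7d, 0x9d, 0xb5, 0x22]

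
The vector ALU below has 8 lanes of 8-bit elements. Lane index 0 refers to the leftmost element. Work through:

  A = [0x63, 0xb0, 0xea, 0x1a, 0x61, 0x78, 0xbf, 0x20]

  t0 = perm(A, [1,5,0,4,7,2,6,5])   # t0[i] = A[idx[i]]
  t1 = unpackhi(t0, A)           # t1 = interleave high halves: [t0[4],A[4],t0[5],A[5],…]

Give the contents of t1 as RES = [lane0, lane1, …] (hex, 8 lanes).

→ t0 |b0|78|63|61|20|ea|bf|78|
→ t1 |20|61|ea|78|bf|bf|78|20|

RES = [0x20, 0x61, 0xea, 0x78, 0xbf, 0xbf, 0x78, 0x20]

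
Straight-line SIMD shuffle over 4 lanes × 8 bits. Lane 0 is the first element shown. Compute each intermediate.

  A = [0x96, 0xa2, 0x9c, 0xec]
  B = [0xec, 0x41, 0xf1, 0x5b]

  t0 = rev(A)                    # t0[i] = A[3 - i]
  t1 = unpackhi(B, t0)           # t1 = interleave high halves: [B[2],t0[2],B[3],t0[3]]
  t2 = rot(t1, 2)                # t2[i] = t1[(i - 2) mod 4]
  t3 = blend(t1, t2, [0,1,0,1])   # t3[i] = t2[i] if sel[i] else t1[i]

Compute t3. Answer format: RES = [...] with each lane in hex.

t0 = [0xec, 0x9c, 0xa2, 0x96]
t1 = [0xf1, 0xa2, 0x5b, 0x96]
t2 = [0x5b, 0x96, 0xf1, 0xa2]
t3 = [0xf1, 0x96, 0x5b, 0xa2]

RES = [ 0xf1  0x96  0x5b  0xa2 ]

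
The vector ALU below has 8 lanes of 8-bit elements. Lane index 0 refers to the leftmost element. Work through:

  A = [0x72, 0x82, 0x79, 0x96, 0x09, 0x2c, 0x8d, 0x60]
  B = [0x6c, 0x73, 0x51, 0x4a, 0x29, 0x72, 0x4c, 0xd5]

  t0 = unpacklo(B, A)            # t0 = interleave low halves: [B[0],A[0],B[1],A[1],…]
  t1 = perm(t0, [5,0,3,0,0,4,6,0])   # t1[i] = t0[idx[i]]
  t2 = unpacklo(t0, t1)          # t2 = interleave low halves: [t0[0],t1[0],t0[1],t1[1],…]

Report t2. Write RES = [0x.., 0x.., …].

  t0: 6c 72 73 82 51 79 4a 96
  t1: 79 6c 82 6c 6c 51 4a 6c
  t2: 6c 79 72 6c 73 82 82 6c

RES = [ 0x6c  0x79  0x72  0x6c  0x73  0x82  0x82  0x6c ]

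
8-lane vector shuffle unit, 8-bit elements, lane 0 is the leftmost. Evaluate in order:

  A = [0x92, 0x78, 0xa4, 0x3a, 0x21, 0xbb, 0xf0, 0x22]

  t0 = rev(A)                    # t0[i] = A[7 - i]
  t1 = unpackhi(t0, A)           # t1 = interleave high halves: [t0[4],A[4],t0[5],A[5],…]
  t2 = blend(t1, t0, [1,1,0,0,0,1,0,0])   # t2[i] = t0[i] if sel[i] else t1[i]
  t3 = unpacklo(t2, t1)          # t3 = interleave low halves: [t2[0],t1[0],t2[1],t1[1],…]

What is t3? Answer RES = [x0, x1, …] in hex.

RES = [ 0x22  0x3a  0xf0  0x21  0xa4  0xa4  0xbb  0xbb ]

  t0: 22 f0 bb 21 3a a4 78 92
  t1: 3a 21 a4 bb 78 f0 92 22
  t2: 22 f0 a4 bb 78 a4 92 22
  t3: 22 3a f0 21 a4 a4 bb bb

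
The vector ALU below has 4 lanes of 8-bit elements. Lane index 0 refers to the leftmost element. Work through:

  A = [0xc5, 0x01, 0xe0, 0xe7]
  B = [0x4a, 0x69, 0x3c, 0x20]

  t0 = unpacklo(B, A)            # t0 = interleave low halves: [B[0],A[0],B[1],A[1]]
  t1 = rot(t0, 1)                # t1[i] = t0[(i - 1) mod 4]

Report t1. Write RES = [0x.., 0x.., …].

RES = [0x01, 0x4a, 0xc5, 0x69]

→ t0 |4a|c5|69|01|
→ t1 |01|4a|c5|69|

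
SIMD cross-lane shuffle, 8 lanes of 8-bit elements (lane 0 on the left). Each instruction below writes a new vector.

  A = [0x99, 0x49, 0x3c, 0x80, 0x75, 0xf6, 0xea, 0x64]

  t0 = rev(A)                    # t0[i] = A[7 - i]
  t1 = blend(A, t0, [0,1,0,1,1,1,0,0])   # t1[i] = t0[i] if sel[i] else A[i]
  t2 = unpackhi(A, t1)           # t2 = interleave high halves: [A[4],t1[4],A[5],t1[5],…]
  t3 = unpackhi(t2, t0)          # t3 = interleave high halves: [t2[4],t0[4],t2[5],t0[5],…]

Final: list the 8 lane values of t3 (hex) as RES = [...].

→ t0 |64|ea|f6|75|80|3c|49|99|
→ t1 |99|ea|3c|75|80|3c|ea|64|
→ t2 |75|80|f6|3c|ea|ea|64|64|
→ t3 |ea|80|ea|3c|64|49|64|99|

RES = [ 0xea  0x80  0xea  0x3c  0x64  0x49  0x64  0x99 ]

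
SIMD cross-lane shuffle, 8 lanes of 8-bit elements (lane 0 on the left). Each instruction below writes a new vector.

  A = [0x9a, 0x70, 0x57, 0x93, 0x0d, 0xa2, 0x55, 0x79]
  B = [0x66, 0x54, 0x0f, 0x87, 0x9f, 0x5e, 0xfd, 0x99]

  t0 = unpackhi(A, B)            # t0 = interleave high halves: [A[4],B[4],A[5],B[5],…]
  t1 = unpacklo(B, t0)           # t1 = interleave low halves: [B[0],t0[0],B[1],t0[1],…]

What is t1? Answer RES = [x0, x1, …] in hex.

t0 = [0x0d, 0x9f, 0xa2, 0x5e, 0x55, 0xfd, 0x79, 0x99]
t1 = [0x66, 0x0d, 0x54, 0x9f, 0x0f, 0xa2, 0x87, 0x5e]

RES = [ 0x66  0x0d  0x54  0x9f  0x0f  0xa2  0x87  0x5e ]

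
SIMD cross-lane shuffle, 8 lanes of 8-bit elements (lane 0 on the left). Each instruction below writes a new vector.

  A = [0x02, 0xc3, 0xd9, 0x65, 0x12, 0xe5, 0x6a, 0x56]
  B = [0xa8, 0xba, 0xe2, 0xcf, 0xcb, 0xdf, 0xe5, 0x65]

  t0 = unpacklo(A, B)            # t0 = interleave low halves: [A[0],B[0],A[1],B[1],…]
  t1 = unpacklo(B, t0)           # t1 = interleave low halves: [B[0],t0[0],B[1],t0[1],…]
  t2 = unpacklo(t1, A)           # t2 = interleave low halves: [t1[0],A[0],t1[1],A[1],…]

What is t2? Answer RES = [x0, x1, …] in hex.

RES = [ 0xa8  0x02  0x02  0xc3  0xba  0xd9  0xa8  0x65 ]

t0 = [0x02, 0xa8, 0xc3, 0xba, 0xd9, 0xe2, 0x65, 0xcf]
t1 = [0xa8, 0x02, 0xba, 0xa8, 0xe2, 0xc3, 0xcf, 0xba]
t2 = [0xa8, 0x02, 0x02, 0xc3, 0xba, 0xd9, 0xa8, 0x65]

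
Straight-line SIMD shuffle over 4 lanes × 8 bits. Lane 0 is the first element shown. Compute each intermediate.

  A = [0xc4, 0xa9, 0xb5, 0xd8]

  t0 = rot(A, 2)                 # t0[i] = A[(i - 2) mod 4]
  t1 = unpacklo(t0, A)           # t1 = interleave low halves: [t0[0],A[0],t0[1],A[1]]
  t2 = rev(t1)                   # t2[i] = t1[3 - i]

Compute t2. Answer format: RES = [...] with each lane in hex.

→ t0 |b5|d8|c4|a9|
→ t1 |b5|c4|d8|a9|
→ t2 |a9|d8|c4|b5|

RES = [0xa9, 0xd8, 0xc4, 0xb5]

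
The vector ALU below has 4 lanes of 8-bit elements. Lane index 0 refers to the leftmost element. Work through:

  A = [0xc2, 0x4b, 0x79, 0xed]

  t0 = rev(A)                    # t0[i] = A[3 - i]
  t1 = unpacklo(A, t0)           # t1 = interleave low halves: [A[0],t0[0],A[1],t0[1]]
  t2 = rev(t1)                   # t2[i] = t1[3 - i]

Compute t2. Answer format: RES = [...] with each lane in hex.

t0 = [0xed, 0x79, 0x4b, 0xc2]
t1 = [0xc2, 0xed, 0x4b, 0x79]
t2 = [0x79, 0x4b, 0xed, 0xc2]

RES = [0x79, 0x4b, 0xed, 0xc2]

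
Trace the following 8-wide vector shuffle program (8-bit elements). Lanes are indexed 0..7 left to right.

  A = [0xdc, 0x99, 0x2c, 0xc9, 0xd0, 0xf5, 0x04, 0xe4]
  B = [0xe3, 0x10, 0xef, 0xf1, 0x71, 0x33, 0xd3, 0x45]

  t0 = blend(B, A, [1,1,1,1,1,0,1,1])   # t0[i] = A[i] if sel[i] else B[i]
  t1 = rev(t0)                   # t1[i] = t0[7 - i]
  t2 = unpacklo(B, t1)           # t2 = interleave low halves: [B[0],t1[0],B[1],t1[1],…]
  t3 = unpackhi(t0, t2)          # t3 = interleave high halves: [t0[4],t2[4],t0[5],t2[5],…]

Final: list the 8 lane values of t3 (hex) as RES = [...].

t0 = [0xdc, 0x99, 0x2c, 0xc9, 0xd0, 0x33, 0x04, 0xe4]
t1 = [0xe4, 0x04, 0x33, 0xd0, 0xc9, 0x2c, 0x99, 0xdc]
t2 = [0xe3, 0xe4, 0x10, 0x04, 0xef, 0x33, 0xf1, 0xd0]
t3 = [0xd0, 0xef, 0x33, 0x33, 0x04, 0xf1, 0xe4, 0xd0]

RES = [ 0xd0  0xef  0x33  0x33  0x04  0xf1  0xe4  0xd0 ]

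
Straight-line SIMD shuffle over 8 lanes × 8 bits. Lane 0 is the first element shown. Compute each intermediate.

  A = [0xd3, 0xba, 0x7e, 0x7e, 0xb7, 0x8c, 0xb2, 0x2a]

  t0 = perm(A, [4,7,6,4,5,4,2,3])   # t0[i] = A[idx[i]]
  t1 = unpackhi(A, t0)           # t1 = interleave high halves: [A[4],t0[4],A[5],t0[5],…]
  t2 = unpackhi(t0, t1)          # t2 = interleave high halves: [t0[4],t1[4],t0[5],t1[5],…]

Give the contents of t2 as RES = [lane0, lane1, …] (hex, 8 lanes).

RES = [0x8c, 0xb2, 0xb7, 0x7e, 0x7e, 0x2a, 0x7e, 0x7e]

→ t0 |b7|2a|b2|b7|8c|b7|7e|7e|
→ t1 |b7|8c|8c|b7|b2|7e|2a|7e|
→ t2 |8c|b2|b7|7e|7e|2a|7e|7e|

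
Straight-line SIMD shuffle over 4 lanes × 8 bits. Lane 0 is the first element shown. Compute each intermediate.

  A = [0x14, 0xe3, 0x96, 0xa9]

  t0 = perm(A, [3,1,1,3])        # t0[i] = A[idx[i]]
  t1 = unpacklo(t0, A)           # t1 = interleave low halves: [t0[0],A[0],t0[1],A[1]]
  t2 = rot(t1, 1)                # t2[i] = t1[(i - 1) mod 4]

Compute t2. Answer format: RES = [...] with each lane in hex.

→ t0 |a9|e3|e3|a9|
→ t1 |a9|14|e3|e3|
→ t2 |e3|a9|14|e3|

RES = [0xe3, 0xa9, 0x14, 0xe3]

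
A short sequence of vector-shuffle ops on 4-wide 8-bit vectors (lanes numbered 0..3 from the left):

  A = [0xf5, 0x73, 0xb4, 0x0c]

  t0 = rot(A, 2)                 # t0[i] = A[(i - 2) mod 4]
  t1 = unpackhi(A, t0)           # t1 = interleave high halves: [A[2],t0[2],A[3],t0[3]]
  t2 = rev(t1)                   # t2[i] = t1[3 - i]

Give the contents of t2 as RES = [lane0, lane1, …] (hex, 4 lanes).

  t0: b4 0c f5 73
  t1: b4 f5 0c 73
  t2: 73 0c f5 b4

RES = [ 0x73  0x0c  0xf5  0xb4 ]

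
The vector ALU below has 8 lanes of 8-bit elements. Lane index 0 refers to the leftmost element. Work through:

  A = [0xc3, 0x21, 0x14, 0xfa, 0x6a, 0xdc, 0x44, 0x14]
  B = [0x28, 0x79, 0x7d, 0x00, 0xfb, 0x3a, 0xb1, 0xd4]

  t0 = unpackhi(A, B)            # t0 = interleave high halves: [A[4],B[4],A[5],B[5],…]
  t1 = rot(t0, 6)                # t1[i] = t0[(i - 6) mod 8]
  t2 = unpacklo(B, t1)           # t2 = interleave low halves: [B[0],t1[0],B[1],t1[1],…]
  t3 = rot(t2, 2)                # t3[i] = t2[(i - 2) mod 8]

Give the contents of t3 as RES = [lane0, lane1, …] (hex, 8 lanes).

RES = [ 0x00  0xb1  0x28  0xdc  0x79  0x3a  0x7d  0x44 ]

→ t0 |6a|fb|dc|3a|44|b1|14|d4|
→ t1 |dc|3a|44|b1|14|d4|6a|fb|
→ t2 |28|dc|79|3a|7d|44|00|b1|
→ t3 |00|b1|28|dc|79|3a|7d|44|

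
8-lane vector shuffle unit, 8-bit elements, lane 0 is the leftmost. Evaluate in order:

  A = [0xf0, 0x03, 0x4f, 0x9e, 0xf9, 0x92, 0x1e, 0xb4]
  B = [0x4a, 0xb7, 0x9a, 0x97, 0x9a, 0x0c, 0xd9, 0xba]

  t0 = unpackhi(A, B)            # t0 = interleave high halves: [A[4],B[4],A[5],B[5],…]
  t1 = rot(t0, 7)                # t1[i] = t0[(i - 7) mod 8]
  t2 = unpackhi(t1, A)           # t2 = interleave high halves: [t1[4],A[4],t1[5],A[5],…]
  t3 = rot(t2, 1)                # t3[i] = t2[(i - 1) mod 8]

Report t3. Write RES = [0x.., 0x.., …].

RES = [ 0xb4  0xd9  0xf9  0xb4  0x92  0xba  0x1e  0xf9 ]

t0 = [0xf9, 0x9a, 0x92, 0x0c, 0x1e, 0xd9, 0xb4, 0xba]
t1 = [0x9a, 0x92, 0x0c, 0x1e, 0xd9, 0xb4, 0xba, 0xf9]
t2 = [0xd9, 0xf9, 0xb4, 0x92, 0xba, 0x1e, 0xf9, 0xb4]
t3 = [0xb4, 0xd9, 0xf9, 0xb4, 0x92, 0xba, 0x1e, 0xf9]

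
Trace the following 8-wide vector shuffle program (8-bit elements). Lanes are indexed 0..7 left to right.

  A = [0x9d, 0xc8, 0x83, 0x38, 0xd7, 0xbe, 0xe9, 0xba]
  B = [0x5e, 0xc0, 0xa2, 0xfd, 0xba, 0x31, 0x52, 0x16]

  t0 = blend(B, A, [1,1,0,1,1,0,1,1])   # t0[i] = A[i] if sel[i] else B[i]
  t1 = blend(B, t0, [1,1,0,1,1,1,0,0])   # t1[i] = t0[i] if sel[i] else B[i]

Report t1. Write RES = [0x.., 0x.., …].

t0 = [0x9d, 0xc8, 0xa2, 0x38, 0xd7, 0x31, 0xe9, 0xba]
t1 = [0x9d, 0xc8, 0xa2, 0x38, 0xd7, 0x31, 0x52, 0x16]

RES = [0x9d, 0xc8, 0xa2, 0x38, 0xd7, 0x31, 0x52, 0x16]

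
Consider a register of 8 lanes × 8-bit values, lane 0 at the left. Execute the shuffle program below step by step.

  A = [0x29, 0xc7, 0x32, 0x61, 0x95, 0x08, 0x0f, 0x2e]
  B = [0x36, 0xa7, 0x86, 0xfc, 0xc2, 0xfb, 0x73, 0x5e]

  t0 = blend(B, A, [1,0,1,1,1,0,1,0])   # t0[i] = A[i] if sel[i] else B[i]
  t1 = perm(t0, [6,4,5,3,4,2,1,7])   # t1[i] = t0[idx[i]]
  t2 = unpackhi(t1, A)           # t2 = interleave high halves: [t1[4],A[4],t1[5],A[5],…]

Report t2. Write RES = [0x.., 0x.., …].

→ t0 |29|a7|32|61|95|fb|0f|5e|
→ t1 |0f|95|fb|61|95|32|a7|5e|
→ t2 |95|95|32|08|a7|0f|5e|2e|

RES = [0x95, 0x95, 0x32, 0x08, 0xa7, 0x0f, 0x5e, 0x2e]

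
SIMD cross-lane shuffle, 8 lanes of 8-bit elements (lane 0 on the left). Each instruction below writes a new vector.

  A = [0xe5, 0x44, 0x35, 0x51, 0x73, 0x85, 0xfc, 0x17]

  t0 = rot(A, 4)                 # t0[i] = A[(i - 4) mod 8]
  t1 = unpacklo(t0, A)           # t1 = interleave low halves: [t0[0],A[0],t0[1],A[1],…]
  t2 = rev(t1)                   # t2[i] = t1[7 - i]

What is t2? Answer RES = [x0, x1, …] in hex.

RES = [ 0x51  0x17  0x35  0xfc  0x44  0x85  0xe5  0x73 ]

  t0: 73 85 fc 17 e5 44 35 51
  t1: 73 e5 85 44 fc 35 17 51
  t2: 51 17 35 fc 44 85 e5 73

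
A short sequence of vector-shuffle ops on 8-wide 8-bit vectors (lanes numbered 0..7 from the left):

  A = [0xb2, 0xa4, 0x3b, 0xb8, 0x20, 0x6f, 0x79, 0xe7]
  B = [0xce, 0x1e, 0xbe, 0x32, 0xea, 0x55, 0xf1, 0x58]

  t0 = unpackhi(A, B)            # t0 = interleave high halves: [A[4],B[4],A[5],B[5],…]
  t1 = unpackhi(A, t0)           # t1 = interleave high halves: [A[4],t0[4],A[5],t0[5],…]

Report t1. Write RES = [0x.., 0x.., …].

RES = [0x20, 0x79, 0x6f, 0xf1, 0x79, 0xe7, 0xe7, 0x58]

  t0: 20 ea 6f 55 79 f1 e7 58
  t1: 20 79 6f f1 79 e7 e7 58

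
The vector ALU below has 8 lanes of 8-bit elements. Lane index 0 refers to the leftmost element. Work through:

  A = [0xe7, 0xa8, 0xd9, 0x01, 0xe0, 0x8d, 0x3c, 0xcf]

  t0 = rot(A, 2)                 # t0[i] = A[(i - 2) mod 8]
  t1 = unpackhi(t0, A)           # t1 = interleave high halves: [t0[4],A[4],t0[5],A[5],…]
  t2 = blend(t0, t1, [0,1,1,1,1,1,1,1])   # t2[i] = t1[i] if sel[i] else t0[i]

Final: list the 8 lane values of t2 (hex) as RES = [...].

t0 = [0x3c, 0xcf, 0xe7, 0xa8, 0xd9, 0x01, 0xe0, 0x8d]
t1 = [0xd9, 0xe0, 0x01, 0x8d, 0xe0, 0x3c, 0x8d, 0xcf]
t2 = [0x3c, 0xe0, 0x01, 0x8d, 0xe0, 0x3c, 0x8d, 0xcf]

RES = [0x3c, 0xe0, 0x01, 0x8d, 0xe0, 0x3c, 0x8d, 0xcf]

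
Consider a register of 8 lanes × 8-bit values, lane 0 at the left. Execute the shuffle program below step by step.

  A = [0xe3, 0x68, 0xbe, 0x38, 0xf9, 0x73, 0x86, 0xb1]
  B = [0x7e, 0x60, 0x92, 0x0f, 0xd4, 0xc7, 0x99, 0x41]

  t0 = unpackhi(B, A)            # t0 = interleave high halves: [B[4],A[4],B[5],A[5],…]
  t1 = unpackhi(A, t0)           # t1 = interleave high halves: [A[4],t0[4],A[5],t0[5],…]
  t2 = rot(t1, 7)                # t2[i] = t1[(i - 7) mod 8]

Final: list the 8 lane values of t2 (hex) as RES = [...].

  t0: d4 f9 c7 73 99 86 41 b1
  t1: f9 99 73 86 86 41 b1 b1
  t2: 99 73 86 86 41 b1 b1 f9

RES = [0x99, 0x73, 0x86, 0x86, 0x41, 0xb1, 0xb1, 0xf9]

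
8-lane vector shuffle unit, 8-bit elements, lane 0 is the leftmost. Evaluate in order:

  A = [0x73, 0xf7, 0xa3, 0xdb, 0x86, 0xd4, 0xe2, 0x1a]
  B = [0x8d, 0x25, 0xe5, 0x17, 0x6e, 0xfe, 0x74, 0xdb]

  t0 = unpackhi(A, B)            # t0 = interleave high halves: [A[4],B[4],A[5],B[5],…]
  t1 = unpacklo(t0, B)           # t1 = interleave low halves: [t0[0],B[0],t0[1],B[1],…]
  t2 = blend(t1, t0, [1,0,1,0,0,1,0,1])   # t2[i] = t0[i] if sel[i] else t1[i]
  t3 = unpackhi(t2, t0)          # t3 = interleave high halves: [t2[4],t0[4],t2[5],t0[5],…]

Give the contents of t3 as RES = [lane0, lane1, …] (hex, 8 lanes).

RES = [ 0xd4  0xe2  0x74  0x74  0xfe  0x1a  0xdb  0xdb ]

t0 = [0x86, 0x6e, 0xd4, 0xfe, 0xe2, 0x74, 0x1a, 0xdb]
t1 = [0x86, 0x8d, 0x6e, 0x25, 0xd4, 0xe5, 0xfe, 0x17]
t2 = [0x86, 0x8d, 0xd4, 0x25, 0xd4, 0x74, 0xfe, 0xdb]
t3 = [0xd4, 0xe2, 0x74, 0x74, 0xfe, 0x1a, 0xdb, 0xdb]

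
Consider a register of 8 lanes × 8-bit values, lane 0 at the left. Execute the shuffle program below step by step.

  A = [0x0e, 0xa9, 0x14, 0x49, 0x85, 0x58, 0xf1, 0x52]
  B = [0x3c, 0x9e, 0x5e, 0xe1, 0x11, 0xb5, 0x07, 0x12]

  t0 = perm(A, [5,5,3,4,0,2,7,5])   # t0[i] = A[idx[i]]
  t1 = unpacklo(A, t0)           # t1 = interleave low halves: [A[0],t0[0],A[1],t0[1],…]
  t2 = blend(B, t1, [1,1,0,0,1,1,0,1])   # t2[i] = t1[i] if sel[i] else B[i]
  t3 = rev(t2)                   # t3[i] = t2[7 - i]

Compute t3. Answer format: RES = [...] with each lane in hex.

  t0: 58 58 49 85 0e 14 52 58
  t1: 0e 58 a9 58 14 49 49 85
  t2: 0e 58 5e e1 14 49 07 85
  t3: 85 07 49 14 e1 5e 58 0e

RES = [ 0x85  0x07  0x49  0x14  0xe1  0x5e  0x58  0x0e ]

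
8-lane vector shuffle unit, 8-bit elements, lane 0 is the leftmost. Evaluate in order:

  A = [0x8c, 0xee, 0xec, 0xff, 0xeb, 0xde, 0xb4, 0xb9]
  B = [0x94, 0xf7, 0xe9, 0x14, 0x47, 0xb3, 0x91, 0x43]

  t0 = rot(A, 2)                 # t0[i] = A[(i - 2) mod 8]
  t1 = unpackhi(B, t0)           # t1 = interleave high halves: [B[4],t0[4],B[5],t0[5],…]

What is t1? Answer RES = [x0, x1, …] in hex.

  t0: b4 b9 8c ee ec ff eb de
  t1: 47 ec b3 ff 91 eb 43 de

RES = [ 0x47  0xec  0xb3  0xff  0x91  0xeb  0x43  0xde ]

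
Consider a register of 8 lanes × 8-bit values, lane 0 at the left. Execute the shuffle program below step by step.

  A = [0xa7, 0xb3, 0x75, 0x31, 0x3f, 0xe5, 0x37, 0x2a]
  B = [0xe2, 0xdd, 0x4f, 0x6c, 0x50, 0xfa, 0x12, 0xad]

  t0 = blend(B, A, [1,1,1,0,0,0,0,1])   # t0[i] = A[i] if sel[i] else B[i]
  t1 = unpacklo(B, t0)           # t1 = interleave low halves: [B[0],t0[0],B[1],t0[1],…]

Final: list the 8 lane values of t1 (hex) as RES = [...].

t0 = [0xa7, 0xb3, 0x75, 0x6c, 0x50, 0xfa, 0x12, 0x2a]
t1 = [0xe2, 0xa7, 0xdd, 0xb3, 0x4f, 0x75, 0x6c, 0x6c]

RES = [0xe2, 0xa7, 0xdd, 0xb3, 0x4f, 0x75, 0x6c, 0x6c]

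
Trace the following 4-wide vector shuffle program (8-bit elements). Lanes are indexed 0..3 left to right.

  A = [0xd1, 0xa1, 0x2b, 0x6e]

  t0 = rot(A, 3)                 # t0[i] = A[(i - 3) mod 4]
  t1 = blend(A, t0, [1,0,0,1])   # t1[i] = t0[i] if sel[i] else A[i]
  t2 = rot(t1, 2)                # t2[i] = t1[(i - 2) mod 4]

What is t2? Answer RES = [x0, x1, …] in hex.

RES = [ 0x2b  0xd1  0xa1  0xa1 ]

→ t0 |a1|2b|6e|d1|
→ t1 |a1|a1|2b|d1|
→ t2 |2b|d1|a1|a1|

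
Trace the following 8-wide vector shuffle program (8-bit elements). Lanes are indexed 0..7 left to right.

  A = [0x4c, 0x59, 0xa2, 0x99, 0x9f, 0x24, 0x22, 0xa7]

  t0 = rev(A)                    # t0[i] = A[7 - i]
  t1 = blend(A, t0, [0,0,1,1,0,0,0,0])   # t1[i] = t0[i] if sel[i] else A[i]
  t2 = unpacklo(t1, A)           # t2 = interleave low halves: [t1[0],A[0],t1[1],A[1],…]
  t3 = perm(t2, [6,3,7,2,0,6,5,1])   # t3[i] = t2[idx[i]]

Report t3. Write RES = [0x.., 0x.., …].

t0 = [0xa7, 0x22, 0x24, 0x9f, 0x99, 0xa2, 0x59, 0x4c]
t1 = [0x4c, 0x59, 0x24, 0x9f, 0x9f, 0x24, 0x22, 0xa7]
t2 = [0x4c, 0x4c, 0x59, 0x59, 0x24, 0xa2, 0x9f, 0x99]
t3 = [0x9f, 0x59, 0x99, 0x59, 0x4c, 0x9f, 0xa2, 0x4c]

RES = [0x9f, 0x59, 0x99, 0x59, 0x4c, 0x9f, 0xa2, 0x4c]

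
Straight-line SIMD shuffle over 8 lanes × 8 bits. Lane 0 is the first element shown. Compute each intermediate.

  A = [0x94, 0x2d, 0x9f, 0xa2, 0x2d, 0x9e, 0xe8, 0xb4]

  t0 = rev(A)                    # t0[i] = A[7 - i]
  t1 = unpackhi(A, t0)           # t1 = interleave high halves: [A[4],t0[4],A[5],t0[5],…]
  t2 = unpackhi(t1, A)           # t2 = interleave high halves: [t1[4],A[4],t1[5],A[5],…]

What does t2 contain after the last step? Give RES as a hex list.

  t0: b4 e8 9e 2d a2 9f 2d 94
  t1: 2d a2 9e 9f e8 2d b4 94
  t2: e8 2d 2d 9e b4 e8 94 b4

RES = [0xe8, 0x2d, 0x2d, 0x9e, 0xb4, 0xe8, 0x94, 0xb4]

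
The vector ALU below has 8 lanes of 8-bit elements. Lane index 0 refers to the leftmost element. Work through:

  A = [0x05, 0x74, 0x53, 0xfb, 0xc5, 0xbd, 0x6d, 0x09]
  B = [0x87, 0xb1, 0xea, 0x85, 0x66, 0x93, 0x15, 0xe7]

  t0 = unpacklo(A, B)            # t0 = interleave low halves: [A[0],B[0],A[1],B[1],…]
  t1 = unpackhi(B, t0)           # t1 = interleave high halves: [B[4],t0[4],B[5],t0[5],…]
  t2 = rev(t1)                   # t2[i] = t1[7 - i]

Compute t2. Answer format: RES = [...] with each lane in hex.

RES = [0x85, 0xe7, 0xfb, 0x15, 0xea, 0x93, 0x53, 0x66]

→ t0 |05|87|74|b1|53|ea|fb|85|
→ t1 |66|53|93|ea|15|fb|e7|85|
→ t2 |85|e7|fb|15|ea|93|53|66|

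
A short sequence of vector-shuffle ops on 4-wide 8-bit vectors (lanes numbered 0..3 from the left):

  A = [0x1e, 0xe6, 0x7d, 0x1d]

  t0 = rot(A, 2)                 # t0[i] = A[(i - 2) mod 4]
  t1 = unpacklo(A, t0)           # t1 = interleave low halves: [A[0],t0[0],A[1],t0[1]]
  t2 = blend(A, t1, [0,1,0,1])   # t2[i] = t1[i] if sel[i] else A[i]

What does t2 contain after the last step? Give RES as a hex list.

→ t0 |7d|1d|1e|e6|
→ t1 |1e|7d|e6|1d|
→ t2 |1e|7d|7d|1d|

RES = [ 0x1e  0x7d  0x7d  0x1d ]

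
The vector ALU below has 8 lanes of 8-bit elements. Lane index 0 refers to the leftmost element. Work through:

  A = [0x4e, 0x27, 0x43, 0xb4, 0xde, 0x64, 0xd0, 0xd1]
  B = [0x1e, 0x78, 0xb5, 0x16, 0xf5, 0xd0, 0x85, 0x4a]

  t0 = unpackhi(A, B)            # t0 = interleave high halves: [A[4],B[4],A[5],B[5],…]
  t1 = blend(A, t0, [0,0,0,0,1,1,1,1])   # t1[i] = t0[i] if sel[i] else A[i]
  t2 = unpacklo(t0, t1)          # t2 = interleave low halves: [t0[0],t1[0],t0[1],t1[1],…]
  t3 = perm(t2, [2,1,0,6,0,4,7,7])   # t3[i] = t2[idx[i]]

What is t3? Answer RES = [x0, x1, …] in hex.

RES = [ 0xf5  0x4e  0xde  0xd0  0xde  0x64  0xb4  0xb4 ]

  t0: de f5 64 d0 d0 85 d1 4a
  t1: 4e 27 43 b4 d0 85 d1 4a
  t2: de 4e f5 27 64 43 d0 b4
  t3: f5 4e de d0 de 64 b4 b4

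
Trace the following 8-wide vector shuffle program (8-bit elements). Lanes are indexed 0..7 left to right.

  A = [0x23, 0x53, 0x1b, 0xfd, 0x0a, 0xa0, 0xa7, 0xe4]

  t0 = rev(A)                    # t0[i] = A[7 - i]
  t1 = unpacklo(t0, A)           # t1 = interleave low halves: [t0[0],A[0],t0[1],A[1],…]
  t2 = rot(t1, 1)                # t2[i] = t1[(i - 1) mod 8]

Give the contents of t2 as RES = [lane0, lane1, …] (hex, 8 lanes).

RES = [ 0xfd  0xe4  0x23  0xa7  0x53  0xa0  0x1b  0x0a ]

t0 = [0xe4, 0xa7, 0xa0, 0x0a, 0xfd, 0x1b, 0x53, 0x23]
t1 = [0xe4, 0x23, 0xa7, 0x53, 0xa0, 0x1b, 0x0a, 0xfd]
t2 = [0xfd, 0xe4, 0x23, 0xa7, 0x53, 0xa0, 0x1b, 0x0a]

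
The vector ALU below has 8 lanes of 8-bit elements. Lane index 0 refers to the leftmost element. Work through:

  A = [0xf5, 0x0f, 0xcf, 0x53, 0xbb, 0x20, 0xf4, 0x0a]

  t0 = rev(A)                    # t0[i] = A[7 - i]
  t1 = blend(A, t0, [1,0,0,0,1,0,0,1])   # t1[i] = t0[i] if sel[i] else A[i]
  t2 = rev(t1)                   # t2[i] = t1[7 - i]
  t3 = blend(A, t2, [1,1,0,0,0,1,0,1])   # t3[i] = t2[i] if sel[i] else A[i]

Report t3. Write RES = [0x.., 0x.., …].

t0 = [0x0a, 0xf4, 0x20, 0xbb, 0x53, 0xcf, 0x0f, 0xf5]
t1 = [0x0a, 0x0f, 0xcf, 0x53, 0x53, 0x20, 0xf4, 0xf5]
t2 = [0xf5, 0xf4, 0x20, 0x53, 0x53, 0xcf, 0x0f, 0x0a]
t3 = [0xf5, 0xf4, 0xcf, 0x53, 0xbb, 0xcf, 0xf4, 0x0a]

RES = [0xf5, 0xf4, 0xcf, 0x53, 0xbb, 0xcf, 0xf4, 0x0a]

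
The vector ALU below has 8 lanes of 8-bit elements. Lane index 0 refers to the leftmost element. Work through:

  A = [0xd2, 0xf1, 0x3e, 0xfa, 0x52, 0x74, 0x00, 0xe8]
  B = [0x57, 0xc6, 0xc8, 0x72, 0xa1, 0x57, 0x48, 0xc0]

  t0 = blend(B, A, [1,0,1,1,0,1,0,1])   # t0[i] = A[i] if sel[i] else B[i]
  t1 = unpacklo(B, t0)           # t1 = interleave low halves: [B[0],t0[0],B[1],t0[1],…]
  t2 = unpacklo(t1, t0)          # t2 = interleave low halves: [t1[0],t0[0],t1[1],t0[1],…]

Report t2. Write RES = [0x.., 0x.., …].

t0 = [0xd2, 0xc6, 0x3e, 0xfa, 0xa1, 0x74, 0x48, 0xe8]
t1 = [0x57, 0xd2, 0xc6, 0xc6, 0xc8, 0x3e, 0x72, 0xfa]
t2 = [0x57, 0xd2, 0xd2, 0xc6, 0xc6, 0x3e, 0xc6, 0xfa]

RES = [0x57, 0xd2, 0xd2, 0xc6, 0xc6, 0x3e, 0xc6, 0xfa]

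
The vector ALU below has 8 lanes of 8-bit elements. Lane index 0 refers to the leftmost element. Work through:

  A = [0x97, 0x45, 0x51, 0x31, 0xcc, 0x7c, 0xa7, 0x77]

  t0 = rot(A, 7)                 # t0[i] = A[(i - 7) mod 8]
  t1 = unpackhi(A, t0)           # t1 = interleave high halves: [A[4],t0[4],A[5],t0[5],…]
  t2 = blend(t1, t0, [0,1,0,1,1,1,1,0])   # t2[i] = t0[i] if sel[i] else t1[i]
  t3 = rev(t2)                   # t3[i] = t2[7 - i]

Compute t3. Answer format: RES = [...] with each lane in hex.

RES = [ 0x97  0x77  0xa7  0x7c  0xcc  0x7c  0x51  0xcc ]

  t0: 45 51 31 cc 7c a7 77 97
  t1: cc 7c 7c a7 a7 77 77 97
  t2: cc 51 7c cc 7c a7 77 97
  t3: 97 77 a7 7c cc 7c 51 cc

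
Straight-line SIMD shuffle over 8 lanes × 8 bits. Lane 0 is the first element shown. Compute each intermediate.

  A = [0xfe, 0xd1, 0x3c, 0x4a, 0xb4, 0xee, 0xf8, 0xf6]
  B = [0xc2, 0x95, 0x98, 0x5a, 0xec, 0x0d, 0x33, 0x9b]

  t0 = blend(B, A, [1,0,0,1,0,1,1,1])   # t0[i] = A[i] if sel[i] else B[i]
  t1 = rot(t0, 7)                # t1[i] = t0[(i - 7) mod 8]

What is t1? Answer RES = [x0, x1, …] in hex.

  t0: fe 95 98 4a ec ee f8 f6
  t1: 95 98 4a ec ee f8 f6 fe

RES = [0x95, 0x98, 0x4a, 0xec, 0xee, 0xf8, 0xf6, 0xfe]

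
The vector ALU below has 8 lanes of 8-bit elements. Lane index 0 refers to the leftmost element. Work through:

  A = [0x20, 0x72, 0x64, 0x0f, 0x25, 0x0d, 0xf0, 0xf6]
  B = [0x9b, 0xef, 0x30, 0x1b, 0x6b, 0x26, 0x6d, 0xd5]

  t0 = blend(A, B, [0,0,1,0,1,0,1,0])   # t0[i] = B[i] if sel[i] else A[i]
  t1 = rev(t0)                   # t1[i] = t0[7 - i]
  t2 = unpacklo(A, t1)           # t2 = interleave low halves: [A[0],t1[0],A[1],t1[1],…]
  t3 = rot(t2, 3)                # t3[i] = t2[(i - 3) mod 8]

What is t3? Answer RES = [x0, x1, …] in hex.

  t0: 20 72 30 0f 6b 0d 6d f6
  t1: f6 6d 0d 6b 0f 30 72 20
  t2: 20 f6 72 6d 64 0d 0f 6b
  t3: 0d 0f 6b 20 f6 72 6d 64

RES = [0x0d, 0x0f, 0x6b, 0x20, 0xf6, 0x72, 0x6d, 0x64]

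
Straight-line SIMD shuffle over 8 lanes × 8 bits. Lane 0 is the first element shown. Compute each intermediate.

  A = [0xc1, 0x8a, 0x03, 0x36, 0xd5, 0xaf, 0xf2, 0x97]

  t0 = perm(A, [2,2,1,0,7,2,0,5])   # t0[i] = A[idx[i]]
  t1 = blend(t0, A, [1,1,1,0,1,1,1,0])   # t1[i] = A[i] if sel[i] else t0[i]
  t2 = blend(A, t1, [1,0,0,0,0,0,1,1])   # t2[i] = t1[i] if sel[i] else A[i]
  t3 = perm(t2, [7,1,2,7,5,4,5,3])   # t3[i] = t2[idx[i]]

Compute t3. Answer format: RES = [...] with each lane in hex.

RES = [ 0xaf  0x8a  0x03  0xaf  0xaf  0xd5  0xaf  0x36 ]

→ t0 |03|03|8a|c1|97|03|c1|af|
→ t1 |c1|8a|03|c1|d5|af|f2|af|
→ t2 |c1|8a|03|36|d5|af|f2|af|
→ t3 |af|8a|03|af|af|d5|af|36|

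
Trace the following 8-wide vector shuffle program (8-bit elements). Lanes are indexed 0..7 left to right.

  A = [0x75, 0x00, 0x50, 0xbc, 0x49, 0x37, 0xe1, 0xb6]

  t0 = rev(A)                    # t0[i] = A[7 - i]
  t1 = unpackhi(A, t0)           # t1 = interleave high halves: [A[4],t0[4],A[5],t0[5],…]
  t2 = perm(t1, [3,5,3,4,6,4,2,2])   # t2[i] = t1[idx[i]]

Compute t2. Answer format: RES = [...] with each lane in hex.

  t0: b6 e1 37 49 bc 50 00 75
  t1: 49 bc 37 50 e1 00 b6 75
  t2: 50 00 50 e1 b6 e1 37 37

RES = [0x50, 0x00, 0x50, 0xe1, 0xb6, 0xe1, 0x37, 0x37]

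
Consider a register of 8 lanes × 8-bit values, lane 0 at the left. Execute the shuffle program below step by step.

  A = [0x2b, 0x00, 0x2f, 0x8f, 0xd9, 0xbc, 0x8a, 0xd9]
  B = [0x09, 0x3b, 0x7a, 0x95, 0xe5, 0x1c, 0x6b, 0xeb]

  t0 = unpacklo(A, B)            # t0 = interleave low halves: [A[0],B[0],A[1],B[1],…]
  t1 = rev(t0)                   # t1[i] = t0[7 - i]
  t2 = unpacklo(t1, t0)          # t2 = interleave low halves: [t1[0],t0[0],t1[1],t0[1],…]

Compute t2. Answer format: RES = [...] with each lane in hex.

t0 = [0x2b, 0x09, 0x00, 0x3b, 0x2f, 0x7a, 0x8f, 0x95]
t1 = [0x95, 0x8f, 0x7a, 0x2f, 0x3b, 0x00, 0x09, 0x2b]
t2 = [0x95, 0x2b, 0x8f, 0x09, 0x7a, 0x00, 0x2f, 0x3b]

RES = [0x95, 0x2b, 0x8f, 0x09, 0x7a, 0x00, 0x2f, 0x3b]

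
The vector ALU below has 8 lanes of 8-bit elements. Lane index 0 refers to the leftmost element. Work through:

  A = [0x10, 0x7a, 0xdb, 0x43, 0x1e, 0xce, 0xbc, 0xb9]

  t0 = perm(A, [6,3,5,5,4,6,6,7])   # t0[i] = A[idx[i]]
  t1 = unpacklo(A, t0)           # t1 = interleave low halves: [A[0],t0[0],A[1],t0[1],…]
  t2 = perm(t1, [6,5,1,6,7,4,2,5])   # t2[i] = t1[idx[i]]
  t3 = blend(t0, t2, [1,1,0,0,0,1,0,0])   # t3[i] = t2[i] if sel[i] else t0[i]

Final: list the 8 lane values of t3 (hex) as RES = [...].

RES = [ 0x43  0xce  0xce  0xce  0x1e  0xdb  0xbc  0xb9 ]

  t0: bc 43 ce ce 1e bc bc b9
  t1: 10 bc 7a 43 db ce 43 ce
  t2: 43 ce bc 43 ce db 7a ce
  t3: 43 ce ce ce 1e db bc b9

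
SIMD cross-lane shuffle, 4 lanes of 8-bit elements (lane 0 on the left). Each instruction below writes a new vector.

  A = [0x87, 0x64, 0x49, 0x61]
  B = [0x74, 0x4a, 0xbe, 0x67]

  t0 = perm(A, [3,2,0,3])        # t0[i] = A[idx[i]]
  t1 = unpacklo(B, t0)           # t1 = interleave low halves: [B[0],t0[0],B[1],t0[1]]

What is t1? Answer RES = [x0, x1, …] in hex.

  t0: 61 49 87 61
  t1: 74 61 4a 49

RES = [ 0x74  0x61  0x4a  0x49 ]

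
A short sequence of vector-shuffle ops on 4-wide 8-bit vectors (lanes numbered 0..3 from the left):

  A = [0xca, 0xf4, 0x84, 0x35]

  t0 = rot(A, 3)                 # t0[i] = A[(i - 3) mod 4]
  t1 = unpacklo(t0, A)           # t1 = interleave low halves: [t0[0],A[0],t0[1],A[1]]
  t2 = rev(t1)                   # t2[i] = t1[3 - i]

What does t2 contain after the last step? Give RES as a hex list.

  t0: f4 84 35 ca
  t1: f4 ca 84 f4
  t2: f4 84 ca f4

RES = [0xf4, 0x84, 0xca, 0xf4]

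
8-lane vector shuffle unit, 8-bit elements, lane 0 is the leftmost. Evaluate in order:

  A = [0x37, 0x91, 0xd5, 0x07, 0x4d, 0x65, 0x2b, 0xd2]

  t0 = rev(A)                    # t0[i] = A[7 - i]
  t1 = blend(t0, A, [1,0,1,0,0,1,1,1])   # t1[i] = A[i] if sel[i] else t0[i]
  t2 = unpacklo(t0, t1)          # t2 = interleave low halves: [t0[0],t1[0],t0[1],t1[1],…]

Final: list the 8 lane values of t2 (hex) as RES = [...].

RES = [0xd2, 0x37, 0x2b, 0x2b, 0x65, 0xd5, 0x4d, 0x4d]

  t0: d2 2b 65 4d 07 d5 91 37
  t1: 37 2b d5 4d 07 65 2b d2
  t2: d2 37 2b 2b 65 d5 4d 4d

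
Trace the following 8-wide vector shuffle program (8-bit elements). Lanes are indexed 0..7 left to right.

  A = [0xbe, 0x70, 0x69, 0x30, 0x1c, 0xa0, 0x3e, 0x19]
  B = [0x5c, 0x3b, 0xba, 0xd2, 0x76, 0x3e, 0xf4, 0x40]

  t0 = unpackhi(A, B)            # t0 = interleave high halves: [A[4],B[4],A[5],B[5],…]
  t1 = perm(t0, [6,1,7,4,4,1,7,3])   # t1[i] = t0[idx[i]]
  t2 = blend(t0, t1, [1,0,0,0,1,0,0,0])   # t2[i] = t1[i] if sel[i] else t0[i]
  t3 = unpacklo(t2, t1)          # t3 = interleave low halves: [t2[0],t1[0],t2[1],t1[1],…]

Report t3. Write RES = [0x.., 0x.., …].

  t0: 1c 76 a0 3e 3e f4 19 40
  t1: 19 76 40 3e 3e 76 40 3e
  t2: 19 76 a0 3e 3e f4 19 40
  t3: 19 19 76 76 a0 40 3e 3e

RES = [ 0x19  0x19  0x76  0x76  0xa0  0x40  0x3e  0x3e ]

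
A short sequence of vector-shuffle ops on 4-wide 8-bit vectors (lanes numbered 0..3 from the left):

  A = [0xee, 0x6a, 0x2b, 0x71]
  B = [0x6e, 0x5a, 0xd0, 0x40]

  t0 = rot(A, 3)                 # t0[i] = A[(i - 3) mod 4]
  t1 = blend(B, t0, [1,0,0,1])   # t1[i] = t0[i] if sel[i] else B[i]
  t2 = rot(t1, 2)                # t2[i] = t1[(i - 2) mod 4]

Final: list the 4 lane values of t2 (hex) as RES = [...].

RES = [0xd0, 0xee, 0x6a, 0x5a]

t0 = [0x6a, 0x2b, 0x71, 0xee]
t1 = [0x6a, 0x5a, 0xd0, 0xee]
t2 = [0xd0, 0xee, 0x6a, 0x5a]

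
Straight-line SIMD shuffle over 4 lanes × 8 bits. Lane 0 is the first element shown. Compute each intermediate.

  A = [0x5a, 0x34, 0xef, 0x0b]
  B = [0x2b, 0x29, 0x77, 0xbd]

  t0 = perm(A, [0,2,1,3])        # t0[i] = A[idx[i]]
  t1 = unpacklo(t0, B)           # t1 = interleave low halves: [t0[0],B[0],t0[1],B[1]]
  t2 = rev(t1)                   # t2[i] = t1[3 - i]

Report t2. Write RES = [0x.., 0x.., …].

  t0: 5a ef 34 0b
  t1: 5a 2b ef 29
  t2: 29 ef 2b 5a

RES = [ 0x29  0xef  0x2b  0x5a ]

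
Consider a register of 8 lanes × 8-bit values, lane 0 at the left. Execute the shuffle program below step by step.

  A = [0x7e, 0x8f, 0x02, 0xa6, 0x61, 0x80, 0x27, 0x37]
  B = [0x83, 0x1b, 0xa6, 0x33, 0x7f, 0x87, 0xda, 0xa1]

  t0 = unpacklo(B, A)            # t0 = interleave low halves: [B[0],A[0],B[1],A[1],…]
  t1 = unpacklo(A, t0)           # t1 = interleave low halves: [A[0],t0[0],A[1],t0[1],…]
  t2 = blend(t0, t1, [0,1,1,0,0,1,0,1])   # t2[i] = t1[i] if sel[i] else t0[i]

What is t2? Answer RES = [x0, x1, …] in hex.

RES = [ 0x83  0x83  0x8f  0x8f  0xa6  0x1b  0x33  0x8f ]

→ t0 |83|7e|1b|8f|a6|02|33|a6|
→ t1 |7e|83|8f|7e|02|1b|a6|8f|
→ t2 |83|83|8f|8f|a6|1b|33|8f|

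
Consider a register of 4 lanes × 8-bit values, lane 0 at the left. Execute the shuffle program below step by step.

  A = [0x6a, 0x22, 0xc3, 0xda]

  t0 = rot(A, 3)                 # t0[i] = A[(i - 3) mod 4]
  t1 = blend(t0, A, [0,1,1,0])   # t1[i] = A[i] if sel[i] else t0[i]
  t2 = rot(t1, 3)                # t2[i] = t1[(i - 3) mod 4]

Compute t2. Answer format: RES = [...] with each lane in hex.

RES = [ 0x22  0xc3  0x6a  0x22 ]

→ t0 |22|c3|da|6a|
→ t1 |22|22|c3|6a|
→ t2 |22|c3|6a|22|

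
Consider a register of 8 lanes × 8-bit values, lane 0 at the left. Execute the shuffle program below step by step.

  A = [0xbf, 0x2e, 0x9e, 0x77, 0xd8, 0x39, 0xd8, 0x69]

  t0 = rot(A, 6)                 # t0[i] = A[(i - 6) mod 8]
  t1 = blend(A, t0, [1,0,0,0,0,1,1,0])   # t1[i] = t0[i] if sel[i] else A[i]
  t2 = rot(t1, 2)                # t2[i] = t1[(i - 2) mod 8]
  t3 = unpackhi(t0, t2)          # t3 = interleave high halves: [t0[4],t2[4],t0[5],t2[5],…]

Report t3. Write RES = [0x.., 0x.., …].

t0 = [0x9e, 0x77, 0xd8, 0x39, 0xd8, 0x69, 0xbf, 0x2e]
t1 = [0x9e, 0x2e, 0x9e, 0x77, 0xd8, 0x69, 0xbf, 0x69]
t2 = [0xbf, 0x69, 0x9e, 0x2e, 0x9e, 0x77, 0xd8, 0x69]
t3 = [0xd8, 0x9e, 0x69, 0x77, 0xbf, 0xd8, 0x2e, 0x69]

RES = [ 0xd8  0x9e  0x69  0x77  0xbf  0xd8  0x2e  0x69 ]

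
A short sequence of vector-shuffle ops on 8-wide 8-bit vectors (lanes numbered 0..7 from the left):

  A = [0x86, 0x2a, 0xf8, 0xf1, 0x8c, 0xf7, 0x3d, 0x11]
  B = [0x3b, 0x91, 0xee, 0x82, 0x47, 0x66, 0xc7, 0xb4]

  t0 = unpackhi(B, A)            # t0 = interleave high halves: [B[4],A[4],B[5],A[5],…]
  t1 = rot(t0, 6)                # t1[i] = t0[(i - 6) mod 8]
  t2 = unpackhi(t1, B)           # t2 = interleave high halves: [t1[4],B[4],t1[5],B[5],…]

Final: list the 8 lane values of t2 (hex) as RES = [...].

RES = [ 0xb4  0x47  0x11  0x66  0x47  0xc7  0x8c  0xb4 ]

→ t0 |47|8c|66|f7|c7|3d|b4|11|
→ t1 |66|f7|c7|3d|b4|11|47|8c|
→ t2 |b4|47|11|66|47|c7|8c|b4|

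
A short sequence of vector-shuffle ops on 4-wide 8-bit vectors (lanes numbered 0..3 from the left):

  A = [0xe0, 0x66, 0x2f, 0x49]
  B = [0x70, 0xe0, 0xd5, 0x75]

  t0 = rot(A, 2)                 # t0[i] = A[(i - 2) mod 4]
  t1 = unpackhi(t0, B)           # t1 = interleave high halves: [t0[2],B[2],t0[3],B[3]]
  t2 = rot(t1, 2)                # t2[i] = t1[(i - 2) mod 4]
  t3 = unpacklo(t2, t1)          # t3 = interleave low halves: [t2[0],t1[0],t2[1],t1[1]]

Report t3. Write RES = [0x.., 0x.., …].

RES = [0x66, 0xe0, 0x75, 0xd5]

  t0: 2f 49 e0 66
  t1: e0 d5 66 75
  t2: 66 75 e0 d5
  t3: 66 e0 75 d5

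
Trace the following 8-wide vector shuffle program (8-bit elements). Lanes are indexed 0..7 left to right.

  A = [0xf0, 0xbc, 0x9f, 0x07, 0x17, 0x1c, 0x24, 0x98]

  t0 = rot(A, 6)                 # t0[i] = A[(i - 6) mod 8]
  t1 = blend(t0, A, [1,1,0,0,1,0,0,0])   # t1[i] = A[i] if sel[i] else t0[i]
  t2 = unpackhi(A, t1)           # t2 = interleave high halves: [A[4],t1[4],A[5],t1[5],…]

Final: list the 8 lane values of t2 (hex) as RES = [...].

RES = [ 0x17  0x17  0x1c  0x98  0x24  0xf0  0x98  0xbc ]

t0 = [0x9f, 0x07, 0x17, 0x1c, 0x24, 0x98, 0xf0, 0xbc]
t1 = [0xf0, 0xbc, 0x17, 0x1c, 0x17, 0x98, 0xf0, 0xbc]
t2 = [0x17, 0x17, 0x1c, 0x98, 0x24, 0xf0, 0x98, 0xbc]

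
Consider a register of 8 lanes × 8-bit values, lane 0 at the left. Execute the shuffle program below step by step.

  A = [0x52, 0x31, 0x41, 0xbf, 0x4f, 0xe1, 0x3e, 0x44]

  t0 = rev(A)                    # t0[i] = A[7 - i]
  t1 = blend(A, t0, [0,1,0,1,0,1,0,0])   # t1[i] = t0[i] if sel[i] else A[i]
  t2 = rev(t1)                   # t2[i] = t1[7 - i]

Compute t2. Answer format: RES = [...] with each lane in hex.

RES = [ 0x44  0x3e  0x41  0x4f  0x4f  0x41  0x3e  0x52 ]

t0 = [0x44, 0x3e, 0xe1, 0x4f, 0xbf, 0x41, 0x31, 0x52]
t1 = [0x52, 0x3e, 0x41, 0x4f, 0x4f, 0x41, 0x3e, 0x44]
t2 = [0x44, 0x3e, 0x41, 0x4f, 0x4f, 0x41, 0x3e, 0x52]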